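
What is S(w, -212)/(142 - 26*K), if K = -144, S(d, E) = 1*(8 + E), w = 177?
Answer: -102/1943 ≈ -0.052496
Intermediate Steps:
S(d, E) = 8 + E
S(w, -212)/(142 - 26*K) = (8 - 212)/(142 - 26*(-144)) = -204/(142 + 3744) = -204/3886 = -204*1/3886 = -102/1943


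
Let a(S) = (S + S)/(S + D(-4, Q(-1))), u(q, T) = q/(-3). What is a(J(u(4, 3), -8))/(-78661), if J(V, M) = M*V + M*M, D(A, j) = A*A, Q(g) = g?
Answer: -28/1337237 ≈ -2.0939e-5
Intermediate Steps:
u(q, T) = -q/3 (u(q, T) = q*(-⅓) = -q/3)
D(A, j) = A²
J(V, M) = M² + M*V (J(V, M) = M*V + M² = M² + M*V)
a(S) = 2*S/(16 + S) (a(S) = (S + S)/(S + (-4)²) = (2*S)/(S + 16) = (2*S)/(16 + S) = 2*S/(16 + S))
a(J(u(4, 3), -8))/(-78661) = (2*(-8*(-8 - ⅓*4))/(16 - 8*(-8 - ⅓*4)))/(-78661) = (2*(-8*(-8 - 4/3))/(16 - 8*(-8 - 4/3)))*(-1/78661) = (2*(-8*(-28/3))/(16 - 8*(-28/3)))*(-1/78661) = (2*(224/3)/(16 + 224/3))*(-1/78661) = (2*(224/3)/(272/3))*(-1/78661) = (2*(224/3)*(3/272))*(-1/78661) = (28/17)*(-1/78661) = -28/1337237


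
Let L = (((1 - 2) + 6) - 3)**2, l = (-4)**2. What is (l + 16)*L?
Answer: 128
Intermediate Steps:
l = 16
L = 4 (L = ((-1 + 6) - 3)**2 = (5 - 3)**2 = 2**2 = 4)
(l + 16)*L = (16 + 16)*4 = 32*4 = 128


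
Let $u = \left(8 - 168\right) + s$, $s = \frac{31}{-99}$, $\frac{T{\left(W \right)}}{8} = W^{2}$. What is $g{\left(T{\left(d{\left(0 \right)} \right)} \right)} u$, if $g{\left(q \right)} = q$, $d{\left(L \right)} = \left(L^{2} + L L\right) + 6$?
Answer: $- \frac{507872}{11} \approx -46170.0$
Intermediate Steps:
$d{\left(L \right)} = 6 + 2 L^{2}$ ($d{\left(L \right)} = \left(L^{2} + L^{2}\right) + 6 = 2 L^{2} + 6 = 6 + 2 L^{2}$)
$T{\left(W \right)} = 8 W^{2}$
$s = - \frac{31}{99}$ ($s = 31 \left(- \frac{1}{99}\right) = - \frac{31}{99} \approx -0.31313$)
$u = - \frac{15871}{99}$ ($u = \left(8 - 168\right) - \frac{31}{99} = -160 - \frac{31}{99} = - \frac{15871}{99} \approx -160.31$)
$g{\left(T{\left(d{\left(0 \right)} \right)} \right)} u = 8 \left(6 + 2 \cdot 0^{2}\right)^{2} \left(- \frac{15871}{99}\right) = 8 \left(6 + 2 \cdot 0\right)^{2} \left(- \frac{15871}{99}\right) = 8 \left(6 + 0\right)^{2} \left(- \frac{15871}{99}\right) = 8 \cdot 6^{2} \left(- \frac{15871}{99}\right) = 8 \cdot 36 \left(- \frac{15871}{99}\right) = 288 \left(- \frac{15871}{99}\right) = - \frac{507872}{11}$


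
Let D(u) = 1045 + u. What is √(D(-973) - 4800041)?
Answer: I*√4799969 ≈ 2190.9*I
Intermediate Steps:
√(D(-973) - 4800041) = √((1045 - 973) - 4800041) = √(72 - 4800041) = √(-4799969) = I*√4799969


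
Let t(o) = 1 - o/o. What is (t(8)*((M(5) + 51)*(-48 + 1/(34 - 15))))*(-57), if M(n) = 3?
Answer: 0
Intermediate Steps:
t(o) = 0 (t(o) = 1 - 1*1 = 1 - 1 = 0)
(t(8)*((M(5) + 51)*(-48 + 1/(34 - 15))))*(-57) = (0*((3 + 51)*(-48 + 1/(34 - 15))))*(-57) = (0*(54*(-48 + 1/19)))*(-57) = (0*(54*(-911/19)))*(-57) = (0*(-49194/19))*(-57) = 0*(-57) = 0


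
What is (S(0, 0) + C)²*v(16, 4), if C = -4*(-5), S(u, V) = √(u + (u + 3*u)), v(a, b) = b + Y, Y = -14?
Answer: -4000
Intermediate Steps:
v(a, b) = -14 + b (v(a, b) = b - 14 = -14 + b)
S(u, V) = √5*√u (S(u, V) = √(u + 4*u) = √(5*u) = √5*√u)
C = 20
(S(0, 0) + C)²*v(16, 4) = (√5*√0 + 20)²*(-14 + 4) = (√5*0 + 20)²*(-10) = (0 + 20)²*(-10) = 20²*(-10) = 400*(-10) = -4000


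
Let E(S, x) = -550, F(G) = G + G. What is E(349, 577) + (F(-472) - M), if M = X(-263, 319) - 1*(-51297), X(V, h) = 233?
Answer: -53024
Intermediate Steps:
F(G) = 2*G
M = 51530 (M = 233 - 1*(-51297) = 233 + 51297 = 51530)
E(349, 577) + (F(-472) - M) = -550 + (2*(-472) - 1*51530) = -550 + (-944 - 51530) = -550 - 52474 = -53024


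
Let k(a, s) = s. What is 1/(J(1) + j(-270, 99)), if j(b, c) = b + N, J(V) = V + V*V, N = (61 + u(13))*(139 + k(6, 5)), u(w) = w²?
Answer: 1/32852 ≈ 3.0440e-5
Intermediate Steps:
N = 33120 (N = (61 + 13²)*(139 + 5) = (61 + 169)*144 = 230*144 = 33120)
J(V) = V + V²
j(b, c) = 33120 + b (j(b, c) = b + 33120 = 33120 + b)
1/(J(1) + j(-270, 99)) = 1/(1*(1 + 1) + (33120 - 270)) = 1/(1*2 + 32850) = 1/(2 + 32850) = 1/32852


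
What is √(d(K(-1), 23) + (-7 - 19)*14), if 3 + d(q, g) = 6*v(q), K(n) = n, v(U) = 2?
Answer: I*√355 ≈ 18.841*I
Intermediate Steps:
d(q, g) = 9 (d(q, g) = -3 + 6*2 = -3 + 12 = 9)
√(d(K(-1), 23) + (-7 - 19)*14) = √(9 + (-7 - 19)*14) = √(9 - 26*14) = √(9 - 364) = √(-355) = I*√355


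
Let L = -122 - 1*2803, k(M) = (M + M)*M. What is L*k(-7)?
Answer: -286650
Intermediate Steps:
k(M) = 2*M² (k(M) = (2*M)*M = 2*M²)
L = -2925 (L = -122 - 2803 = -2925)
L*k(-7) = -5850*(-7)² = -5850*49 = -2925*98 = -286650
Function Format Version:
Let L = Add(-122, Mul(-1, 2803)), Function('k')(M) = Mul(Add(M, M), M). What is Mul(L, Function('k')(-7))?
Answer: -286650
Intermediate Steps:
Function('k')(M) = Mul(2, Pow(M, 2)) (Function('k')(M) = Mul(Mul(2, M), M) = Mul(2, Pow(M, 2)))
L = -2925 (L = Add(-122, -2803) = -2925)
Mul(L, Function('k')(-7)) = Mul(-2925, Mul(2, Pow(-7, 2))) = Mul(-2925, Mul(2, 49)) = Mul(-2925, 98) = -286650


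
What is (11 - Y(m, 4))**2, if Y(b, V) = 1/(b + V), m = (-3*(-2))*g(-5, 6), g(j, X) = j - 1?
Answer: 124609/1024 ≈ 121.69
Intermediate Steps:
g(j, X) = -1 + j
m = -36 (m = (-3*(-2))*(-1 - 5) = 6*(-6) = -36)
Y(b, V) = 1/(V + b)
(11 - Y(m, 4))**2 = (11 - 1/(4 - 36))**2 = (11 - 1/(-32))**2 = (11 - 1*(-1/32))**2 = (11 + 1/32)**2 = (353/32)**2 = 124609/1024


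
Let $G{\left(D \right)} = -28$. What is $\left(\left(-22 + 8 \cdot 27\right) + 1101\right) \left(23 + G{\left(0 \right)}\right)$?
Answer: $-6475$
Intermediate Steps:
$\left(\left(-22 + 8 \cdot 27\right) + 1101\right) \left(23 + G{\left(0 \right)}\right) = \left(\left(-22 + 8 \cdot 27\right) + 1101\right) \left(23 - 28\right) = \left(\left(-22 + 216\right) + 1101\right) \left(-5\right) = \left(194 + 1101\right) \left(-5\right) = 1295 \left(-5\right) = -6475$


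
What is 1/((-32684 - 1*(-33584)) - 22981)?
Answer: -1/22081 ≈ -4.5288e-5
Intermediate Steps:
1/((-32684 - 1*(-33584)) - 22981) = 1/((-32684 + 33584) - 22981) = 1/(900 - 22981) = 1/(-22081) = -1/22081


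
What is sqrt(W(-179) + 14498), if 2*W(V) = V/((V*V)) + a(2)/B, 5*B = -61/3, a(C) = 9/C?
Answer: sqrt(6913805551759)/21838 ≈ 120.41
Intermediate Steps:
B = -61/15 (B = (-61/3)/5 = (-61*1/3)/5 = (1/5)*(-61/3) = -61/15 ≈ -4.0667)
W(V) = -135/244 + 1/(2*V) (W(V) = (V/((V*V)) + (9/2)/(-61/15))/2 = (V/(V**2) + (9*(1/2))*(-15/61))/2 = (V/V**2 + (9/2)*(-15/61))/2 = (1/V - 135/122)/2 = (-135/122 + 1/V)/2 = -135/244 + 1/(2*V))
sqrt(W(-179) + 14498) = sqrt((1/244)*(122 - 135*(-179))/(-179) + 14498) = sqrt((1/244)*(-1/179)*(122 + 24165) + 14498) = sqrt((1/244)*(-1/179)*24287 + 14498) = sqrt(-24287/43676 + 14498) = sqrt(633190361/43676) = sqrt(6913805551759)/21838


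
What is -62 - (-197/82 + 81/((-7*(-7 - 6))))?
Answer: -451359/7462 ≈ -60.488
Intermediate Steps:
-62 - (-197/82 + 81/((-7*(-7 - 6)))) = -62 - (-197*1/82 + 81/((-7*(-13)))) = -62 - (-197/82 + 81/91) = -62 - 1*(-11285/7462) = -62 + 11285/7462 = -451359/7462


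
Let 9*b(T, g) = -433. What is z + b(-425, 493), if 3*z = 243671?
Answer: 730580/9 ≈ 81176.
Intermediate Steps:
z = 243671/3 (z = (1/3)*243671 = 243671/3 ≈ 81224.)
b(T, g) = -433/9 (b(T, g) = (1/9)*(-433) = -433/9)
z + b(-425, 493) = 243671/3 - 433/9 = 730580/9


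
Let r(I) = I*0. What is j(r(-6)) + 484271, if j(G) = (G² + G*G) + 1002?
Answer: 485273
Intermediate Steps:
r(I) = 0
j(G) = 1002 + 2*G² (j(G) = (G² + G²) + 1002 = 2*G² + 1002 = 1002 + 2*G²)
j(r(-6)) + 484271 = (1002 + 2*0²) + 484271 = (1002 + 2*0) + 484271 = (1002 + 0) + 484271 = 1002 + 484271 = 485273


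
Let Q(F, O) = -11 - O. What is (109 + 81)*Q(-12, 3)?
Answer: -2660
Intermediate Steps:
(109 + 81)*Q(-12, 3) = (109 + 81)*(-11 - 1*3) = 190*(-11 - 3) = 190*(-14) = -2660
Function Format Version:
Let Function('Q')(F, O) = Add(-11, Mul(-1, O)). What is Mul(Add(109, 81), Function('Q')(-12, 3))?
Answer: -2660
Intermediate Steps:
Mul(Add(109, 81), Function('Q')(-12, 3)) = Mul(Add(109, 81), Add(-11, Mul(-1, 3))) = Mul(190, Add(-11, -3)) = Mul(190, -14) = -2660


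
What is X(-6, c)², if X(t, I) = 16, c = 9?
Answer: 256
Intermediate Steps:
X(-6, c)² = 16² = 256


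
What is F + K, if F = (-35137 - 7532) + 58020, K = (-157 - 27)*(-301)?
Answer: 70735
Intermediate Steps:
K = 55384 (K = -184*(-301) = 55384)
F = 15351 (F = -42669 + 58020 = 15351)
F + K = 15351 + 55384 = 70735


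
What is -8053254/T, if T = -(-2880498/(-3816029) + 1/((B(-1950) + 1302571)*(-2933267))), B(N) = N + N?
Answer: 117066814895155480137321462/10972821565584846157 ≈ 1.0669e+7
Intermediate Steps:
B(N) = 2*N
T = -10972821565584846157/14536585446721968553 (T = -(-2880498/(-3816029) + 1/((2*(-1950) + 1302571)*(-2933267))) = -(-2880498*(-1/3816029) - 1/2933267/(-3900 + 1302571)) = -(2880498/3816029 - 1/2933267/1298671) = -(2880498/3816029 + (1/1298671)*(-1/2933267)) = -(2880498/3816029 - 1/3809348788157) = -1*10972821565584846157/14536585446721968553 = -10972821565584846157/14536585446721968553 ≈ -0.75484)
-8053254/T = -8053254/(-10972821565584846157/14536585446721968553) = -8053254*(-14536585446721968553/10972821565584846157) = 117066814895155480137321462/10972821565584846157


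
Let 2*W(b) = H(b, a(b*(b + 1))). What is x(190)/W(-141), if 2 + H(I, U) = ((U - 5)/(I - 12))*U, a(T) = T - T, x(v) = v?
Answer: -190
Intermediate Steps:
a(T) = 0
H(I, U) = -2 + U*(-5 + U)/(-12 + I) (H(I, U) = -2 + ((U - 5)/(I - 12))*U = -2 + ((-5 + U)/(-12 + I))*U = -2 + U*(-5 + U)/(-12 + I))
W(b) = (24 - 2*b)/(2*(-12 + b)) (W(b) = ((24 + 0² - 5*0 - 2*b)/(-12 + b))/2 = ((24 + 0 + 0 - 2*b)/(-12 + b))/2 = ((24 - 2*b)/(-12 + b))/2 = (24 - 2*b)/(2*(-12 + b)))
x(190)/W(-141) = 190/(-1) = 190*(-1) = -190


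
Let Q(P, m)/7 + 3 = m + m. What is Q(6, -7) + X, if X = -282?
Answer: -401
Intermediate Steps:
Q(P, m) = -21 + 14*m (Q(P, m) = -21 + 7*(m + m) = -21 + 7*(2*m) = -21 + 14*m)
Q(6, -7) + X = (-21 + 14*(-7)) - 282 = (-21 - 98) - 282 = -119 - 282 = -401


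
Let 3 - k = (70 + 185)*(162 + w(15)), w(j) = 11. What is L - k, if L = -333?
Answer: 43779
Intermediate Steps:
k = -44112 (k = 3 - (70 + 185)*(162 + 11) = 3 - 255*173 = 3 - 1*44115 = 3 - 44115 = -44112)
L - k = -333 - 1*(-44112) = -333 + 44112 = 43779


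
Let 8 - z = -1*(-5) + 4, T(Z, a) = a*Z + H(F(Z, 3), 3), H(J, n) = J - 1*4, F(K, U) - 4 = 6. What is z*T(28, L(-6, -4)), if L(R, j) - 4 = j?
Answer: -6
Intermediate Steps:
L(R, j) = 4 + j
F(K, U) = 10 (F(K, U) = 4 + 6 = 10)
H(J, n) = -4 + J (H(J, n) = J - 4 = -4 + J)
T(Z, a) = 6 + Z*a (T(Z, a) = a*Z + (-4 + 10) = Z*a + 6 = 6 + Z*a)
z = -1 (z = 8 - (-1*(-5) + 4) = 8 - (5 + 4) = 8 - 1*9 = 8 - 9 = -1)
z*T(28, L(-6, -4)) = -(6 + 28*(4 - 4)) = -(6 + 28*0) = -(6 + 0) = -1*6 = -6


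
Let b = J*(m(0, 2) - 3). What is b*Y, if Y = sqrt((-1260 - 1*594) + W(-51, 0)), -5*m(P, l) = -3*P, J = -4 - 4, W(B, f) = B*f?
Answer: 72*I*sqrt(206) ≈ 1033.4*I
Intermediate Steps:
J = -8
m(P, l) = 3*P/5 (m(P, l) = -(-3)*P/5 = 3*P/5)
Y = 3*I*sqrt(206) (Y = sqrt((-1260 - 1*594) - 51*0) = sqrt((-1260 - 594) + 0) = sqrt(-1854 + 0) = sqrt(-1854) = 3*I*sqrt(206) ≈ 43.058*I)
b = 24 (b = -8*((3/5)*0 - 3) = -8*(0 - 3) = -8*(-3) = 24)
b*Y = 24*(3*I*sqrt(206)) = 72*I*sqrt(206)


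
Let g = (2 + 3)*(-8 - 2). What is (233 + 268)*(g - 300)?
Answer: -175350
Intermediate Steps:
g = -50 (g = 5*(-10) = -50)
(233 + 268)*(g - 300) = (233 + 268)*(-50 - 300) = 501*(-350) = -175350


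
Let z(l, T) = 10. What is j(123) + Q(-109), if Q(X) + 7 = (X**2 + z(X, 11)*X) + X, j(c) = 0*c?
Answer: 10675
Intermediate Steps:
j(c) = 0
Q(X) = -7 + X**2 + 11*X (Q(X) = -7 + ((X**2 + 10*X) + X) = -7 + (X**2 + 11*X) = -7 + X**2 + 11*X)
j(123) + Q(-109) = 0 + (-7 + (-109)**2 + 11*(-109)) = 0 + (-7 + 11881 - 1199) = 0 + 10675 = 10675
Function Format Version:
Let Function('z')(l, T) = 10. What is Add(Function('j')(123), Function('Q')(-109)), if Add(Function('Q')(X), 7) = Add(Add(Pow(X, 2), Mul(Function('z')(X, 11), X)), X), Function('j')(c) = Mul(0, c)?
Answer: 10675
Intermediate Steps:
Function('j')(c) = 0
Function('Q')(X) = Add(-7, Pow(X, 2), Mul(11, X)) (Function('Q')(X) = Add(-7, Add(Add(Pow(X, 2), Mul(10, X)), X)) = Add(-7, Add(Pow(X, 2), Mul(11, X))) = Add(-7, Pow(X, 2), Mul(11, X)))
Add(Function('j')(123), Function('Q')(-109)) = Add(0, Add(-7, Pow(-109, 2), Mul(11, -109))) = Add(0, Add(-7, 11881, -1199)) = Add(0, 10675) = 10675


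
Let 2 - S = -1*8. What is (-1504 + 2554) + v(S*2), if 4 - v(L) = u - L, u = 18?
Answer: 1056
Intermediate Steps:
S = 10 (S = 2 - (-1)*8 = 2 - 1*(-8) = 2 + 8 = 10)
v(L) = -14 + L (v(L) = 4 - (18 - L) = 4 + (-18 + L) = -14 + L)
(-1504 + 2554) + v(S*2) = (-1504 + 2554) + (-14 + 10*2) = 1050 + (-14 + 20) = 1050 + 6 = 1056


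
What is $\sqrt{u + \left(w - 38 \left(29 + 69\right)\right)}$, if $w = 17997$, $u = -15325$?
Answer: $2 i \sqrt{263} \approx 32.435 i$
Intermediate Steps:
$\sqrt{u + \left(w - 38 \left(29 + 69\right)\right)} = \sqrt{-15325 + \left(17997 - 38 \left(29 + 69\right)\right)} = \sqrt{-15325 + \left(17997 - 3724\right)} = \sqrt{-15325 + 14273} = \sqrt{-1052} = 2 i \sqrt{263}$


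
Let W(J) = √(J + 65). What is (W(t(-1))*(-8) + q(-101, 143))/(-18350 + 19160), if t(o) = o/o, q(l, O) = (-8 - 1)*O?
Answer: -143/90 - 4*√66/405 ≈ -1.6691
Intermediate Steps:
q(l, O) = -9*O
t(o) = 1
W(J) = √(65 + J)
(W(t(-1))*(-8) + q(-101, 143))/(-18350 + 19160) = (√(65 + 1)*(-8) - 9*143)/(-18350 + 19160) = (√66*(-8) - 1287)/810 = (-8*√66 - 1287)*(1/810) = (-1287 - 8*√66)*(1/810) = -143/90 - 4*√66/405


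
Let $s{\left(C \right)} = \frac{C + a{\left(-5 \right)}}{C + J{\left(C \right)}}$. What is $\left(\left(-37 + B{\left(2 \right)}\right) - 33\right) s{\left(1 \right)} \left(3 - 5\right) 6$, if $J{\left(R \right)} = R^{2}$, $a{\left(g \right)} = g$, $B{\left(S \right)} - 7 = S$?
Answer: $-1464$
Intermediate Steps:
$B{\left(S \right)} = 7 + S$
$s{\left(C \right)} = \frac{-5 + C}{C + C^{2}}$ ($s{\left(C \right)} = \frac{C - 5}{C + C^{2}} = \frac{-5 + C}{C + C^{2}}$)
$\left(\left(-37 + B{\left(2 \right)}\right) - 33\right) s{\left(1 \right)} \left(3 - 5\right) 6 = \left(\left(-37 + \left(7 + 2\right)\right) - 33\right) \frac{-5 + 1}{1 \left(1 + 1\right)} \left(3 - 5\right) 6 = \left(\left(-37 + 9\right) - 33\right) 1 \cdot \frac{1}{2} \left(-4\right) \left(-2\right) 6 = \left(-28 - 33\right) 1 \cdot \frac{1}{2} \left(-4\right) \left(-2\right) 6 = - 61 \left(-2\right) \left(-2\right) 6 = - 61 \cdot 4 \cdot 6 = \left(-61\right) 24 = -1464$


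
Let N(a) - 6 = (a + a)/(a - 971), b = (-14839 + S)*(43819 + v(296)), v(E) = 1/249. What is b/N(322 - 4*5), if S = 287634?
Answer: 66374783597162/28303 ≈ 2.3451e+9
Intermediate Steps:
v(E) = 1/249
b = 2976447694940/249 (b = (-14839 + 287634)*(43819 + 1/249) = 272795*(10910932/249) = 2976447694940/249 ≈ 1.1954e+10)
N(a) = 6 + 2*a/(-971 + a) (N(a) = 6 + (a + a)/(a - 971) = 6 + (2*a)/(-971 + a) = 6 + 2*a/(-971 + a))
b/N(322 - 4*5) = 2976447694940/(249*((2*(-2913 + 4*(322 - 4*5))/(-971 + (322 - 4*5))))) = 2976447694940/(249*((2*(-2913 + 4*(322 - 1*20))/(-971 + (322 - 1*20))))) = 2976447694940/(249*((2*(-2913 + 4*(322 - 20))/(-971 + (322 - 20))))) = 2976447694940/(249*((2*(-2913 + 4*302)/(-971 + 302)))) = 2976447694940/(249*((2*(-2913 + 1208)/(-669)))) = 2976447694940/(249*((2*(-1/669)*(-1705)))) = 2976447694940/(249*(3410/669)) = (2976447694940/249)*(669/3410) = 66374783597162/28303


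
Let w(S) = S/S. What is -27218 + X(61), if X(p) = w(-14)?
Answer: -27217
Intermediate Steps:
w(S) = 1
X(p) = 1
-27218 + X(61) = -27218 + 1 = -27217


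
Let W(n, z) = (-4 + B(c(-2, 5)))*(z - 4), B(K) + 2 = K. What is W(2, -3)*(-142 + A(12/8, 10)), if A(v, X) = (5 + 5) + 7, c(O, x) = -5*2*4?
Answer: -40250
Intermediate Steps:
c(O, x) = -40 (c(O, x) = -10*4 = -40)
B(K) = -2 + K
A(v, X) = 17 (A(v, X) = 10 + 7 = 17)
W(n, z) = 184 - 46*z (W(n, z) = (-4 + (-2 - 40))*(z - 4) = (-4 - 42)*(-4 + z) = -46*(-4 + z) = 184 - 46*z)
W(2, -3)*(-142 + A(12/8, 10)) = (184 - 46*(-3))*(-142 + 17) = (184 + 138)*(-125) = 322*(-125) = -40250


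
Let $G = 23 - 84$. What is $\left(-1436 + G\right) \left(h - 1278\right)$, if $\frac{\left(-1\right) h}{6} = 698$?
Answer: $8182602$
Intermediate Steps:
$h = -4188$ ($h = \left(-6\right) 698 = -4188$)
$G = -61$ ($G = 23 - 84 = -61$)
$\left(-1436 + G\right) \left(h - 1278\right) = \left(-1436 - 61\right) \left(-4188 - 1278\right) = \left(-1497\right) \left(-5466\right) = 8182602$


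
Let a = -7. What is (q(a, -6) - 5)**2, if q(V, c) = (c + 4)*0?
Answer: 25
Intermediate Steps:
q(V, c) = 0 (q(V, c) = (4 + c)*0 = 0)
(q(a, -6) - 5)**2 = (0 - 5)**2 = (-5)**2 = 25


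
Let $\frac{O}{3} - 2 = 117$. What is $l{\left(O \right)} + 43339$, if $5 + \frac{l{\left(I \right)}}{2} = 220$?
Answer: $43769$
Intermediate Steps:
$O = 357$ ($O = 6 + 3 \cdot 117 = 6 + 351 = 357$)
$l{\left(I \right)} = 430$ ($l{\left(I \right)} = -10 + 2 \cdot 220 = -10 + 440 = 430$)
$l{\left(O \right)} + 43339 = 430 + 43339 = 43769$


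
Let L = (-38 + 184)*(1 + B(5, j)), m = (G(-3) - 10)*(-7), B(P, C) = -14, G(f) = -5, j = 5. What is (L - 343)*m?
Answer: -235305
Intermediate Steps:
m = 105 (m = (-5 - 10)*(-7) = -15*(-7) = 105)
L = -1898 (L = (-38 + 184)*(1 - 14) = 146*(-13) = -1898)
(L - 343)*m = (-1898 - 343)*105 = -2241*105 = -235305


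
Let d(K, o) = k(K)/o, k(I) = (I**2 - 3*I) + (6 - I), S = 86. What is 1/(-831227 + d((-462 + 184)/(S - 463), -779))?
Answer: -5827289/4843799980489 ≈ -1.2030e-6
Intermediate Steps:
k(I) = 6 + I**2 - 4*I
d(K, o) = (6 + K**2 - 4*K)/o
1/(-831227 + d((-462 + 184)/(S - 463), -779)) = 1/(-831227 + (6 + ((-462 + 184)/(86 - 463))**2 - 4*(-462 + 184)/(86 - 463))/(-779)) = 1/(-831227 - (6 + (-278/(-377))**2 - (-1112)/(-377))/779) = 1/(-831227 - (6 + (-278*(-1/377))**2 - (-1112)*(-1)/377)/779) = 1/(-831227 - (6 + (278/377)**2 - 4*278/377)/779) = 1/(-831227 - (6 + 77284/142129 - 1112/377)/779) = 1/(-831227 - 1/779*510834/142129) = 1/(-831227 - 26886/5827289) = 1/(-4843799980489/5827289) = -5827289/4843799980489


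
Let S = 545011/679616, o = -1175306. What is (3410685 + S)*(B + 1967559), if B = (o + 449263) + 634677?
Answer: 4348934025969496403/679616 ≈ 6.3991e+12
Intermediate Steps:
S = 545011/679616 (S = 545011*(1/679616) = 545011/679616 ≈ 0.80194)
B = -91366 (B = (-1175306 + 449263) + 634677 = -726043 + 634677 = -91366)
(3410685 + S)*(B + 1967559) = (3410685 + 545011/679616)*(-91366 + 1967559) = (2317956641971/679616)*1876193 = 4348934025969496403/679616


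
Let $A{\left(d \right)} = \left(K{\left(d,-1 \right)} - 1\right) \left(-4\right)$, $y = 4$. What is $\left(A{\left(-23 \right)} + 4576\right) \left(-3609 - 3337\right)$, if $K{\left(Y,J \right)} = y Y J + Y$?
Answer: $-29895584$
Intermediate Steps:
$K{\left(Y,J \right)} = Y + 4 J Y$ ($K{\left(Y,J \right)} = 4 Y J + Y = 4 J Y + Y = Y + 4 J Y$)
$A{\left(d \right)} = 4 + 12 d$ ($A{\left(d \right)} = \left(d \left(1 + 4 \left(-1\right)\right) - 1\right) \left(-4\right) = \left(d \left(1 - 4\right) - 1\right) \left(-4\right) = \left(d \left(-3\right) - 1\right) \left(-4\right) = \left(- 3 d - 1\right) \left(-4\right) = \left(-1 - 3 d\right) \left(-4\right) = 4 + 12 d$)
$\left(A{\left(-23 \right)} + 4576\right) \left(-3609 - 3337\right) = \left(\left(4 + 12 \left(-23\right)\right) + 4576\right) \left(-3609 - 3337\right) = \left(\left(4 - 276\right) + 4576\right) \left(-6946\right) = \left(-272 + 4576\right) \left(-6946\right) = 4304 \left(-6946\right) = -29895584$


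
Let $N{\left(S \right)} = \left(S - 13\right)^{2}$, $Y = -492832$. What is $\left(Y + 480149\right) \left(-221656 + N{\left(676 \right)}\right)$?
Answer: $-2763790579$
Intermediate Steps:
$N{\left(S \right)} = \left(-13 + S\right)^{2}$
$\left(Y + 480149\right) \left(-221656 + N{\left(676 \right)}\right) = \left(-492832 + 480149\right) \left(-221656 + \left(-13 + 676\right)^{2}\right) = - 12683 \left(-221656 + 663^{2}\right) = - 12683 \left(-221656 + 439569\right) = \left(-12683\right) 217913 = -2763790579$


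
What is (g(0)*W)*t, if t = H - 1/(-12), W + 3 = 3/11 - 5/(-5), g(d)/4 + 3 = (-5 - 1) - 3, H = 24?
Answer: 21964/11 ≈ 1996.7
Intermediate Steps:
g(d) = -48 (g(d) = -12 + 4*((-5 - 1) - 3) = -12 + 4*(-6 - 3) = -12 + 4*(-9) = -12 - 36 = -48)
W = -19/11 (W = -3 + (3/11 - 5/(-5)) = -3 + (3*(1/11) - 5*(-⅕)) = -3 + (3/11 + 1) = -3 + 14/11 = -19/11 ≈ -1.7273)
t = 289/12 (t = 24 - 1/(-12) = 24 - 1*(-1/12) = 24 + 1/12 = 289/12 ≈ 24.083)
(g(0)*W)*t = -48*(-19/11)*(289/12) = (912/11)*(289/12) = 21964/11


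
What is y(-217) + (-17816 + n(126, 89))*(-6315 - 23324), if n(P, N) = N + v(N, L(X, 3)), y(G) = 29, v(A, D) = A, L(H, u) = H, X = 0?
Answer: 522772711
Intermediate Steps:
n(P, N) = 2*N (n(P, N) = N + N = 2*N)
y(-217) + (-17816 + n(126, 89))*(-6315 - 23324) = 29 + (-17816 + 2*89)*(-6315 - 23324) = 29 + (-17816 + 178)*(-29639) = 29 - 17638*(-29639) = 29 + 522772682 = 522772711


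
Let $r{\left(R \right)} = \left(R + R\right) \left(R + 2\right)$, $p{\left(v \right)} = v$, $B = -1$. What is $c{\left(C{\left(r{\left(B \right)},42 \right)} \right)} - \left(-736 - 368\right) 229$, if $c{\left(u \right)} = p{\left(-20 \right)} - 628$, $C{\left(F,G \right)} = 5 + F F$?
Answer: $252168$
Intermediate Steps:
$r{\left(R \right)} = 2 R \left(2 + R\right)$
$C{\left(F,G \right)} = 5 + F^{2}$
$c{\left(u \right)} = -648$ ($c{\left(u \right)} = -20 - 628 = -648$)
$c{\left(C{\left(r{\left(B \right)},42 \right)} \right)} - \left(-736 - 368\right) 229 = -648 - \left(-736 - 368\right) 229 = -648 - \left(-1104\right) 229 = -648 - -252816 = -648 + 252816 = 252168$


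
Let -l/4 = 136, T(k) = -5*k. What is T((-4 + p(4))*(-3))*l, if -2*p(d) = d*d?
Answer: 97920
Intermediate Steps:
p(d) = -d²/2 (p(d) = -d*d/2 = -d²/2)
l = -544 (l = -4*136 = -544)
T((-4 + p(4))*(-3))*l = -5*(-4 - ½*4²)*(-3)*(-544) = -5*(-4 - ½*16)*(-3)*(-544) = -5*(-4 - 8)*(-3)*(-544) = -(-60)*(-3)*(-544) = -5*36*(-544) = -180*(-544) = 97920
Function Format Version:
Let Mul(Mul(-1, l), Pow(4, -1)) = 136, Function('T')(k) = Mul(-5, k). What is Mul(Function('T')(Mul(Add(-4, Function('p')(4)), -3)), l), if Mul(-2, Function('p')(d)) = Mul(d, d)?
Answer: 97920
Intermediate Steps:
Function('p')(d) = Mul(Rational(-1, 2), Pow(d, 2)) (Function('p')(d) = Mul(Rational(-1, 2), Mul(d, d)) = Mul(Rational(-1, 2), Pow(d, 2)))
l = -544 (l = Mul(-4, 136) = -544)
Mul(Function('T')(Mul(Add(-4, Function('p')(4)), -3)), l) = Mul(Mul(-5, Mul(Add(-4, Mul(Rational(-1, 2), Pow(4, 2))), -3)), -544) = Mul(Mul(-5, Mul(Add(-4, Mul(Rational(-1, 2), 16)), -3)), -544) = Mul(Mul(-5, Mul(Add(-4, -8), -3)), -544) = Mul(Mul(-5, Mul(-12, -3)), -544) = Mul(Mul(-5, 36), -544) = Mul(-180, -544) = 97920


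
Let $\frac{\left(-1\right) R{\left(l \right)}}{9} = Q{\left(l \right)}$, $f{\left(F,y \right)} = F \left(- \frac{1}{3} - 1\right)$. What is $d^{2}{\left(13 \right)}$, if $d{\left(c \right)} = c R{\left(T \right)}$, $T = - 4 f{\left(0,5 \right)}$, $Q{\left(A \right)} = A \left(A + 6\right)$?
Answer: $0$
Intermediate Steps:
$f{\left(F,y \right)} = - \frac{4 F}{3}$ ($f{\left(F,y \right)} = F \left(\left(-1\right) \frac{1}{3} - 1\right) = F \left(- \frac{1}{3} - 1\right) = F \left(- \frac{4}{3}\right) = - \frac{4 F}{3}$)
$Q{\left(A \right)} = A \left(6 + A\right)$
$T = 0$ ($T = - 4 \left(\left(- \frac{4}{3}\right) 0\right) = \left(-4\right) 0 = 0$)
$R{\left(l \right)} = - 9 l \left(6 + l\right)$
$d{\left(c \right)} = 0$ ($d{\left(c \right)} = c \left(\left(-9\right) 0 \left(6 + 0\right)\right) = c \left(\left(-9\right) 0 \cdot 6\right) = c 0 = 0$)
$d^{2}{\left(13 \right)} = 0^{2} = 0$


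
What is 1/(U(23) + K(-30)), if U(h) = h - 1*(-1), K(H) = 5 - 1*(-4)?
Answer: 1/33 ≈ 0.030303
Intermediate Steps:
K(H) = 9 (K(H) = 5 + 4 = 9)
U(h) = 1 + h (U(h) = h + 1 = 1 + h)
1/(U(23) + K(-30)) = 1/((1 + 23) + 9) = 1/(24 + 9) = 1/33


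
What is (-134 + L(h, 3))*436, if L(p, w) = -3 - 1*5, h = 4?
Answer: -61912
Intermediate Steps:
L(p, w) = -8 (L(p, w) = -3 - 5 = -8)
(-134 + L(h, 3))*436 = (-134 - 8)*436 = -142*436 = -61912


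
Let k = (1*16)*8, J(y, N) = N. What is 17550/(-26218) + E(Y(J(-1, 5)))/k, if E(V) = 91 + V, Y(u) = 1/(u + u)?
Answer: 710299/16779520 ≈ 0.042331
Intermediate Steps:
Y(u) = 1/(2*u)
k = 128 (k = 16*8 = 128)
17550/(-26218) + E(Y(J(-1, 5)))/k = 17550/(-26218) + (91 + (½)/5)/128 = 17550*(-1/26218) + (91 + (½)*(⅕))*(1/128) = -8775/13109 + (91 + ⅒)*(1/128) = -8775/13109 + (911/10)*(1/128) = -8775/13109 + 911/1280 = 710299/16779520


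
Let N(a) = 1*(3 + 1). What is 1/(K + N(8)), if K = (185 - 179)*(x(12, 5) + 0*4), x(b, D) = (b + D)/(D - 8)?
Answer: -1/30 ≈ -0.033333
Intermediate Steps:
x(b, D) = (D + b)/(-8 + D)
N(a) = 4 (N(a) = 1*4 = 4)
K = -34 (K = (185 - 179)*((5 + 12)/(-8 + 5) + 0*4) = 6*(17/(-3) + 0) = 6*(-1/3*17 + 0) = 6*(-17/3 + 0) = 6*(-17/3) = -34)
1/(K + N(8)) = 1/(-34 + 4) = 1/(-30) = -1/30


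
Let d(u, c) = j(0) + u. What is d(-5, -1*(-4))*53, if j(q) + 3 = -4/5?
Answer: -2332/5 ≈ -466.40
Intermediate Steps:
j(q) = -19/5 (j(q) = -3 - 4/5 = -3 - 4*⅕ = -3 - ⅘ = -19/5)
d(u, c) = -19/5 + u
d(-5, -1*(-4))*53 = (-19/5 - 5)*53 = -44/5*53 = -2332/5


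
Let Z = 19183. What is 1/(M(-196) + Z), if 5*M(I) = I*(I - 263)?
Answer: 5/185879 ≈ 2.6899e-5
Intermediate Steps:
M(I) = I*(-263 + I)/5 (M(I) = (I*(I - 263))/5 = (I*(-263 + I))/5 = I*(-263 + I)/5)
1/(M(-196) + Z) = 1/((⅕)*(-196)*(-263 - 196) + 19183) = 1/((⅕)*(-196)*(-459) + 19183) = 1/(89964/5 + 19183) = 1/(185879/5) = 5/185879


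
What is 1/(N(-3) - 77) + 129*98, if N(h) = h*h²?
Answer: 1314767/104 ≈ 12642.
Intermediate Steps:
N(h) = h³
1/(N(-3) - 77) + 129*98 = 1/((-3)³ - 77) + 129*98 = 1/(-27 - 77) + 12642 = 1/(-104) + 12642 = -1/104 + 12642 = 1314767/104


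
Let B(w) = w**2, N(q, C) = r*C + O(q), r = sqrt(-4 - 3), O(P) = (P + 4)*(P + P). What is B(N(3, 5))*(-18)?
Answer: -28602 - 7560*I*sqrt(7) ≈ -28602.0 - 20002.0*I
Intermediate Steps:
O(P) = 2*P*(4 + P) (O(P) = (4 + P)*(2*P) = 2*P*(4 + P))
r = I*sqrt(7) (r = sqrt(-7) = I*sqrt(7) ≈ 2.6458*I)
N(q, C) = 2*q*(4 + q) + I*C*sqrt(7) (N(q, C) = (I*sqrt(7))*C + 2*q*(4 + q) = I*C*sqrt(7) + 2*q*(4 + q) = 2*q*(4 + q) + I*C*sqrt(7))
B(N(3, 5))*(-18) = (2*3*(4 + 3) + I*5*sqrt(7))**2*(-18) = (2*3*7 + 5*I*sqrt(7))**2*(-18) = (42 + 5*I*sqrt(7))**2*(-18) = -18*(42 + 5*I*sqrt(7))**2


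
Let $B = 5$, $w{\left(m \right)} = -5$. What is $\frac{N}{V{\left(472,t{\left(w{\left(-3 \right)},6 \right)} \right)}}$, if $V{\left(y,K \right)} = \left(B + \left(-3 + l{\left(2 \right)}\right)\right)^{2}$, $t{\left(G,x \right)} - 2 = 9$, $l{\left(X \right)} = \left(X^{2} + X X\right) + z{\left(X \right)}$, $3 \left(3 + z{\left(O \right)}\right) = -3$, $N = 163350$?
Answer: $\frac{9075}{2} \approx 4537.5$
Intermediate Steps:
$z{\left(O \right)} = -4$ ($z{\left(O \right)} = -3 + \frac{1}{3} \left(-3\right) = -3 - 1 = -4$)
$l{\left(X \right)} = -4 + 2 X^{2}$ ($l{\left(X \right)} = \left(X^{2} + X X\right) - 4 = \left(X^{2} + X^{2}\right) - 4 = 2 X^{2} - 4 = -4 + 2 X^{2}$)
$t{\left(G,x \right)} = 11$ ($t{\left(G,x \right)} = 2 + 9 = 11$)
$V{\left(y,K \right)} = 36$ ($V{\left(y,K \right)} = \left(5 - \left(7 - 8\right)\right)^{2} = \left(5 + \left(-3 + \left(-4 + 2 \cdot 4\right)\right)\right)^{2} = \left(5 + \left(-3 + \left(-4 + 8\right)\right)\right)^{2} = \left(5 + \left(-3 + 4\right)\right)^{2} = \left(5 + 1\right)^{2} = 6^{2} = 36$)
$\frac{N}{V{\left(472,t{\left(w{\left(-3 \right)},6 \right)} \right)}} = \frac{163350}{36} = 163350 \cdot \frac{1}{36} = \frac{9075}{2}$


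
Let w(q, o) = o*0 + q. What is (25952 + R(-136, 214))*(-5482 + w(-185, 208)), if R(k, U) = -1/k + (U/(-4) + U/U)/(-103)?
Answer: -2060197381953/14008 ≈ -1.4707e+8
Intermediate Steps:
w(q, o) = q (w(q, o) = 0 + q = q)
R(k, U) = -1/103 - 1/k + U/412 (R(k, U) = -1/k + (U*(-¼) + 1)*(-1/103) = -1/k + (-U/4 + 1)*(-1/103) = -1/k + (1 - U/4)*(-1/103) = -1/k + (-1/103 + U/412) = -1/103 - 1/k + U/412)
(25952 + R(-136, 214))*(-5482 + w(-185, 208)) = (25952 + (1/412)*(-412 - 136*(-4 + 214))/(-136))*(-5482 - 185) = (25952 + (1/412)*(-1/136)*(-412 - 136*210))*(-5667) = (25952 + (1/412)*(-1/136)*(-412 - 28560))*(-5667) = (25952 + (1/412)*(-1/136)*(-28972))*(-5667) = (25952 + 7243/14008)*(-5667) = (363542859/14008)*(-5667) = -2060197381953/14008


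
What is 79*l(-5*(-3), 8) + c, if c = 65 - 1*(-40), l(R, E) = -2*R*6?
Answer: -14115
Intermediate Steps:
l(R, E) = -12*R
c = 105 (c = 65 + 40 = 105)
79*l(-5*(-3), 8) + c = 79*(-(-60)*(-3)) + 105 = 79*(-12*15) + 105 = 79*(-180) + 105 = -14220 + 105 = -14115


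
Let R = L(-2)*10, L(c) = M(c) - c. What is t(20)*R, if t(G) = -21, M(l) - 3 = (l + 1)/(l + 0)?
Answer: -1155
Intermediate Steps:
M(l) = 3 + (1 + l)/l (M(l) = 3 + (l + 1)/(l + 0) = 3 + (1 + l)/l)
L(c) = 4 + 1/c - c (L(c) = (4 + 1/c) - c = 4 + 1/c - c)
R = 55 (R = (4 + 1/(-2) - 1*(-2))*10 = (4 - ½ + 2)*10 = (11/2)*10 = 55)
t(20)*R = -21*55 = -1155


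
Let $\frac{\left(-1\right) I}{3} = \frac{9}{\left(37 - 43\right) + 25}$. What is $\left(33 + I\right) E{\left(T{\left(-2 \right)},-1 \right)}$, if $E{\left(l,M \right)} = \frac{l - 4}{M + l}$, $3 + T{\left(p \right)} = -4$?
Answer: $\frac{825}{19} \approx 43.421$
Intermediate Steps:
$T{\left(p \right)} = -7$ ($T{\left(p \right)} = -3 - 4 = -7$)
$E{\left(l,M \right)} = \frac{-4 + l}{M + l}$
$I = - \frac{27}{19}$ ($I = - 3 \frac{9}{\left(37 - 43\right) + 25} = - 3 \frac{9}{-6 + 25} = - 3 \cdot \frac{9}{19} = - 3 \cdot 9 \cdot \frac{1}{19} = \left(-3\right) \frac{9}{19} = - \frac{27}{19} \approx -1.4211$)
$\left(33 + I\right) E{\left(T{\left(-2 \right)},-1 \right)} = \left(33 - \frac{27}{19}\right) \frac{-4 - 7}{-1 - 7} = \frac{600 \frac{1}{-8} \left(-11\right)}{19} = \frac{600 \left(\left(- \frac{1}{8}\right) \left(-11\right)\right)}{19} = \frac{600}{19} \cdot \frac{11}{8} = \frac{825}{19}$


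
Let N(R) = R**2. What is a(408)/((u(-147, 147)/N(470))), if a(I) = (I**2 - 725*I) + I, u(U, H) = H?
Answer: -9493398400/49 ≈ -1.9374e+8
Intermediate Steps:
a(I) = I**2 - 724*I
a(408)/((u(-147, 147)/N(470))) = (408*(-724 + 408))/((147/(470**2))) = (408*(-316))/((147/220900)) = -128928/(147*(1/220900)) = -128928/147/220900 = -128928*220900/147 = -9493398400/49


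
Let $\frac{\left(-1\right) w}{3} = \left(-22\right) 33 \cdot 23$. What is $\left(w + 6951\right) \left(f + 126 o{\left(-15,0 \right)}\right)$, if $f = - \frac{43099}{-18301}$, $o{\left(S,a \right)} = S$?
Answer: $- \frac{1970664647595}{18301} \approx -1.0768 \cdot 10^{8}$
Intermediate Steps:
$f = \frac{43099}{18301}$ ($f = \left(-43099\right) \left(- \frac{1}{18301}\right) = \frac{43099}{18301} \approx 2.355$)
$w = 50094$ ($w = - 3 \left(-22\right) 33 \cdot 23 = - 3 \left(\left(-726\right) 23\right) = \left(-3\right) \left(-16698\right) = 50094$)
$\left(w + 6951\right) \left(f + 126 o{\left(-15,0 \right)}\right) = \left(50094 + 6951\right) \left(\frac{43099}{18301} + 126 \left(-15\right)\right) = 57045 \left(\frac{43099}{18301} - 1890\right) = 57045 \left(- \frac{34545791}{18301}\right) = - \frac{1970664647595}{18301}$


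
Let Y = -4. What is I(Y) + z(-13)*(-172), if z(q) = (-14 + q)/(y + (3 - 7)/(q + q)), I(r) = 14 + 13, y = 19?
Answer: 22365/83 ≈ 269.46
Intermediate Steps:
I(r) = 27
z(q) = (-14 + q)/(19 - 2/q) (z(q) = (-14 + q)/(19 + (3 - 7)/(q + q)) = (-14 + q)/(19 - 4*1/(2*q)) = (-14 + q)/(19 - 2/q))
I(Y) + z(-13)*(-172) = 27 - 13*(-14 - 13)/(-2 + 19*(-13))*(-172) = 27 - 13*(-27)/(-2 - 247)*(-172) = 27 - 13*(-27)/(-249)*(-172) = 27 - 13*(-1/249)*(-27)*(-172) = 27 - 117/83*(-172) = 27 + 20124/83 = 22365/83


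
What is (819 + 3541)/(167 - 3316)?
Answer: -4360/3149 ≈ -1.3846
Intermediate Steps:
(819 + 3541)/(167 - 3316) = 4360/(-3149) = 4360*(-1/3149) = -4360/3149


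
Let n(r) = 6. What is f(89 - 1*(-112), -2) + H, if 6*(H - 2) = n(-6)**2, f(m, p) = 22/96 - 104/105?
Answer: 12161/1680 ≈ 7.2387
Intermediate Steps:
f(m, p) = -1279/1680 (f(m, p) = 22*(1/96) - 104*1/105 = 11/48 - 104/105 = -1279/1680)
H = 8 (H = 2 + (1/6)*6**2 = 2 + (1/6)*36 = 2 + 6 = 8)
f(89 - 1*(-112), -2) + H = -1279/1680 + 8 = 12161/1680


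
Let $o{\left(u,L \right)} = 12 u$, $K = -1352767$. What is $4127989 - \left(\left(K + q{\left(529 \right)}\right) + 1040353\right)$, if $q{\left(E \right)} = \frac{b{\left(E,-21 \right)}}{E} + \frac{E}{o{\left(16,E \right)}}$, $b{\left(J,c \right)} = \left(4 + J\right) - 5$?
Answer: $\frac{451002470687}{101568} \approx 4.4404 \cdot 10^{6}$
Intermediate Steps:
$b{\left(J,c \right)} = -1 + J$
$q{\left(E \right)} = \frac{E}{192} + \frac{-1 + E}{E}$ ($q{\left(E \right)} = \frac{-1 + E}{E} + \frac{E}{12 \cdot 16} = \frac{-1 + E}{E} + \frac{E}{192} = \frac{E}{192} + \frac{-1 + E}{E}$)
$4127989 - \left(\left(K + q{\left(529 \right)}\right) + 1040353\right) = 4127989 - \left(\left(-1352767 + \left(1 - \frac{1}{529} + \frac{1}{192} \cdot 529\right)\right) + 1040353\right) = 4127989 - \left(\left(-1352767 + \left(1 - \frac{1}{529} + \frac{529}{192}\right)\right) + 1040353\right) = 4127989 - \left(\left(-1352767 + \frac{381217}{101568}\right) + 1040353\right) = 4127989 - \left(- \frac{137397457439}{101568} + 1040353\right) = 4127989 - - \frac{31730883935}{101568} = 4127989 + \frac{31730883935}{101568} = \frac{451002470687}{101568}$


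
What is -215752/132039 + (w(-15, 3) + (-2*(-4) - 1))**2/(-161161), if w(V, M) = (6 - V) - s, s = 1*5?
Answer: -1514811161/925197273 ≈ -1.6373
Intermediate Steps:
s = 5
w(V, M) = 1 - V (w(V, M) = (6 - V) - 1*5 = (6 - V) - 5 = 1 - V)
-215752/132039 + (w(-15, 3) + (-2*(-4) - 1))**2/(-161161) = -215752/132039 + ((1 - 1*(-15)) + (-2*(-4) - 1))**2/(-161161) = -215752*1/132039 + ((1 + 15) + (8 - 1))**2*(-1/161161) = -215752/132039 + (16 + 7)**2*(-1/161161) = -215752/132039 + 23**2*(-1/161161) = -215752/132039 + 529*(-1/161161) = -215752/132039 - 23/7007 = -1514811161/925197273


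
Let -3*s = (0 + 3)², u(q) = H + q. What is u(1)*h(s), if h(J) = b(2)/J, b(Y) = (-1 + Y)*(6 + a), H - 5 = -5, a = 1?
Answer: -7/3 ≈ -2.3333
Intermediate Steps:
H = 0 (H = 5 - 5 = 0)
u(q) = q (u(q) = 0 + q = q)
b(Y) = -7 + 7*Y (b(Y) = (-1 + Y)*(6 + 1) = (-1 + Y)*7 = -7 + 7*Y)
s = -3 (s = -(0 + 3)²/3 = -⅓*3² = -⅓*9 = -3)
h(J) = 7/J (h(J) = (-7 + 7*2)/J = (-7 + 14)/J = 7/J)
u(1)*h(s) = 1*(7/(-3)) = 1*(7*(-⅓)) = 1*(-7/3) = -7/3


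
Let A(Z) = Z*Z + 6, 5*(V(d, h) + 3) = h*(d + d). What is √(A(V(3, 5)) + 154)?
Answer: 13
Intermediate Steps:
V(d, h) = -3 + 2*d*h/5 (V(d, h) = -3 + (h*(d + d))/5 = -3 + (h*(2*d))/5 = -3 + (2*d*h)/5 = -3 + 2*d*h/5)
A(Z) = 6 + Z² (A(Z) = Z² + 6 = 6 + Z²)
√(A(V(3, 5)) + 154) = √((6 + (-3 + (⅖)*3*5)²) + 154) = √((6 + (-3 + 6)²) + 154) = √((6 + 3²) + 154) = √((6 + 9) + 154) = √(15 + 154) = √169 = 13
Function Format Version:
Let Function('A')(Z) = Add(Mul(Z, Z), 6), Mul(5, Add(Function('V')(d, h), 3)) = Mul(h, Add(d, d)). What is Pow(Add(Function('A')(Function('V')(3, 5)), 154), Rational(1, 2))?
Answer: 13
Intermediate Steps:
Function('V')(d, h) = Add(-3, Mul(Rational(2, 5), d, h)) (Function('V')(d, h) = Add(-3, Mul(Rational(1, 5), Mul(h, Add(d, d)))) = Add(-3, Mul(Rational(1, 5), Mul(h, Mul(2, d)))) = Add(-3, Mul(Rational(1, 5), Mul(2, d, h))) = Add(-3, Mul(Rational(2, 5), d, h)))
Function('A')(Z) = Add(6, Pow(Z, 2)) (Function('A')(Z) = Add(Pow(Z, 2), 6) = Add(6, Pow(Z, 2)))
Pow(Add(Function('A')(Function('V')(3, 5)), 154), Rational(1, 2)) = Pow(Add(Add(6, Pow(Add(-3, Mul(Rational(2, 5), 3, 5)), 2)), 154), Rational(1, 2)) = Pow(Add(Add(6, Pow(Add(-3, 6), 2)), 154), Rational(1, 2)) = Pow(Add(Add(6, Pow(3, 2)), 154), Rational(1, 2)) = Pow(Add(Add(6, 9), 154), Rational(1, 2)) = Pow(Add(15, 154), Rational(1, 2)) = Pow(169, Rational(1, 2)) = 13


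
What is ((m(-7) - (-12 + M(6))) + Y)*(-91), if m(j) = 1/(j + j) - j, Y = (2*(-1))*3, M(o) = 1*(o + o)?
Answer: -169/2 ≈ -84.500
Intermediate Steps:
M(o) = 2*o (M(o) = 1*(2*o) = 2*o)
Y = -6 (Y = -2*3 = -6)
m(j) = 1/(2*j) - j
((m(-7) - (-12 + M(6))) + Y)*(-91) = ((((1/2)/(-7) - 1*(-7)) - (-12 + 2*6)) - 6)*(-91) = ((((1/2)*(-1/7) + 7) - (-12 + 12)) - 6)*(-91) = (((-1/14 + 7) - 1*0) - 6)*(-91) = ((97/14 + 0) - 6)*(-91) = (97/14 - 6)*(-91) = (13/14)*(-91) = -169/2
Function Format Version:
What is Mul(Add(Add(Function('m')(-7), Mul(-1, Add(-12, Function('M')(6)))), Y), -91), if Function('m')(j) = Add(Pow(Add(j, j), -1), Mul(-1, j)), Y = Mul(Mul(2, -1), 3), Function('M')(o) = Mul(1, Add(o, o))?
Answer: Rational(-169, 2) ≈ -84.500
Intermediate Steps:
Function('M')(o) = Mul(2, o) (Function('M')(o) = Mul(1, Mul(2, o)) = Mul(2, o))
Y = -6 (Y = Mul(-2, 3) = -6)
Function('m')(j) = Add(Mul(Rational(1, 2), Pow(j, -1)), Mul(-1, j)) (Function('m')(j) = Add(Pow(Mul(2, j), -1), Mul(-1, j)) = Add(Mul(Rational(1, 2), Pow(j, -1)), Mul(-1, j)))
Mul(Add(Add(Function('m')(-7), Mul(-1, Add(-12, Function('M')(6)))), Y), -91) = Mul(Add(Add(Add(Mul(Rational(1, 2), Pow(-7, -1)), Mul(-1, -7)), Mul(-1, Add(-12, Mul(2, 6)))), -6), -91) = Mul(Add(Add(Add(Mul(Rational(1, 2), Rational(-1, 7)), 7), Mul(-1, Add(-12, 12))), -6), -91) = Mul(Add(Add(Add(Rational(-1, 14), 7), Mul(-1, 0)), -6), -91) = Mul(Add(Add(Rational(97, 14), 0), -6), -91) = Mul(Add(Rational(97, 14), -6), -91) = Mul(Rational(13, 14), -91) = Rational(-169, 2)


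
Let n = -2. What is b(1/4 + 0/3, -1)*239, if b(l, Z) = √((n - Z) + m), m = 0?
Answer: 239*I ≈ 239.0*I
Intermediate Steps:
b(l, Z) = √(-2 - Z) (b(l, Z) = √((-2 - Z) + 0) = √(-2 - Z))
b(1/4 + 0/3, -1)*239 = √(-2 - 1*(-1))*239 = √(-2 + 1)*239 = √(-1)*239 = I*239 = 239*I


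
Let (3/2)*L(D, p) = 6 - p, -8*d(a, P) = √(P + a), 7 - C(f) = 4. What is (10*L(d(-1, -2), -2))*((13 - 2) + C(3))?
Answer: 2240/3 ≈ 746.67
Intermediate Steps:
C(f) = 3 (C(f) = 7 - 1*4 = 7 - 4 = 3)
d(a, P) = -√(P + a)/8
L(D, p) = 4 - 2*p/3 (L(D, p) = 2*(6 - p)/3 = 4 - 2*p/3)
(10*L(d(-1, -2), -2))*((13 - 2) + C(3)) = (10*(4 - ⅔*(-2)))*((13 - 2) + 3) = (10*(4 + 4/3))*(11 + 3) = (10*(16/3))*14 = (160/3)*14 = 2240/3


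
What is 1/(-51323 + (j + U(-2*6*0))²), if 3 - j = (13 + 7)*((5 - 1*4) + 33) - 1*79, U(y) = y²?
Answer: 1/306281 ≈ 3.2650e-6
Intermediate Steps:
j = -598 (j = 3 - ((13 + 7)*((5 - 1*4) + 33) - 1*79) = 3 - (20*((5 - 4) + 33) - 79) = 3 - (20*(1 + 33) - 79) = 3 - (20*34 - 79) = 3 - (680 - 79) = 3 - 1*601 = 3 - 601 = -598)
1/(-51323 + (j + U(-2*6*0))²) = 1/(-51323 + (-598 + (-2*6*0)²)²) = 1/(-51323 + (-598 + (-12*0)²)²) = 1/(-51323 + (-598 + 0²)²) = 1/(-51323 + (-598 + 0)²) = 1/(-51323 + (-598)²) = 1/(-51323 + 357604) = 1/306281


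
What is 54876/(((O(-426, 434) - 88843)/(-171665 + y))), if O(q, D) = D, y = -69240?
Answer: 13219902780/88409 ≈ 1.4953e+5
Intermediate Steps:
54876/(((O(-426, 434) - 88843)/(-171665 + y))) = 54876/(((434 - 88843)/(-171665 - 69240))) = 54876/((-88409/(-240905))) = 54876/((-88409*(-1/240905))) = 54876/(88409/240905) = 54876*(240905/88409) = 13219902780/88409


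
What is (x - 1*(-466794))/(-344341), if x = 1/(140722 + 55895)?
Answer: -91779635899/67703294397 ≈ -1.3556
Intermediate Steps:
x = 1/196617 ≈ 5.0860e-6
(x - 1*(-466794))/(-344341) = (1/196617 - 1*(-466794))/(-344341) = (1/196617 + 466794)*(-1/344341) = (91779635899/196617)*(-1/344341) = -91779635899/67703294397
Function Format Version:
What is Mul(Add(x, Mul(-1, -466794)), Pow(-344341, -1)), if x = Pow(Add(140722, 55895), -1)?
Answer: Rational(-91779635899, 67703294397) ≈ -1.3556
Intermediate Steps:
x = Rational(1, 196617) (x = Pow(196617, -1) = Rational(1, 196617) ≈ 5.0860e-6)
Mul(Add(x, Mul(-1, -466794)), Pow(-344341, -1)) = Mul(Add(Rational(1, 196617), Mul(-1, -466794)), Pow(-344341, -1)) = Mul(Add(Rational(1, 196617), 466794), Rational(-1, 344341)) = Mul(Rational(91779635899, 196617), Rational(-1, 344341)) = Rational(-91779635899, 67703294397)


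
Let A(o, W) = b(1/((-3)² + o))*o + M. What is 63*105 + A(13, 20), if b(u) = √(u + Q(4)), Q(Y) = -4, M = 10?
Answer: 6625 + 13*I*√1914/22 ≈ 6625.0 + 25.852*I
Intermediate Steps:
b(u) = √(-4 + u) (b(u) = √(u - 4) = √(-4 + u))
A(o, W) = 10 + o*√(-4 + 1/(9 + o)) (A(o, W) = √(-4 + 1/((-3)² + o))*o + 10 = √(-4 + 1/(9 + o))*o + 10 = o*√(-4 + 1/(9 + o)) + 10 = 10 + o*√(-4 + 1/(9 + o)))
63*105 + A(13, 20) = 63*105 + (10 + 13*√((-35 - 4*13)/(9 + 13))) = 6615 + (10 + 13*√((-35 - 52)/22)) = 6615 + (10 + 13*√((1/22)*(-87))) = 6615 + (10 + 13*√(-87/22)) = 6615 + (10 + 13*(I*√1914/22)) = 6615 + (10 + 13*I*√1914/22) = 6625 + 13*I*√1914/22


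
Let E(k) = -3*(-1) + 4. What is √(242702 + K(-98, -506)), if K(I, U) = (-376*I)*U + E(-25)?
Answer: I*√18402379 ≈ 4289.8*I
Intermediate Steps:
E(k) = 7 (E(k) = 3 + 4 = 7)
K(I, U) = 7 - 376*I*U (K(I, U) = (-376*I)*U + 7 = -376*I*U + 7 = 7 - 376*I*U)
√(242702 + K(-98, -506)) = √(242702 + (7 - 376*(-98)*(-506))) = √(242702 + (7 - 18645088)) = √(242702 - 18645081) = √(-18402379) = I*√18402379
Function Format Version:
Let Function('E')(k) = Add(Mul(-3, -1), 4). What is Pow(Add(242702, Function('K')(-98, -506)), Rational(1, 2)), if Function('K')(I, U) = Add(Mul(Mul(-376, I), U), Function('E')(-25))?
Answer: Mul(I, Pow(18402379, Rational(1, 2))) ≈ Mul(4289.8, I)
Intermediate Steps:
Function('E')(k) = 7 (Function('E')(k) = Add(3, 4) = 7)
Function('K')(I, U) = Add(7, Mul(-376, I, U)) (Function('K')(I, U) = Add(Mul(Mul(-376, I), U), 7) = Add(Mul(-376, I, U), 7) = Add(7, Mul(-376, I, U)))
Pow(Add(242702, Function('K')(-98, -506)), Rational(1, 2)) = Pow(Add(242702, Add(7, Mul(-376, -98, -506))), Rational(1, 2)) = Pow(Add(242702, Add(7, -18645088)), Rational(1, 2)) = Pow(Add(242702, -18645081), Rational(1, 2)) = Pow(-18402379, Rational(1, 2)) = Mul(I, Pow(18402379, Rational(1, 2)))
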